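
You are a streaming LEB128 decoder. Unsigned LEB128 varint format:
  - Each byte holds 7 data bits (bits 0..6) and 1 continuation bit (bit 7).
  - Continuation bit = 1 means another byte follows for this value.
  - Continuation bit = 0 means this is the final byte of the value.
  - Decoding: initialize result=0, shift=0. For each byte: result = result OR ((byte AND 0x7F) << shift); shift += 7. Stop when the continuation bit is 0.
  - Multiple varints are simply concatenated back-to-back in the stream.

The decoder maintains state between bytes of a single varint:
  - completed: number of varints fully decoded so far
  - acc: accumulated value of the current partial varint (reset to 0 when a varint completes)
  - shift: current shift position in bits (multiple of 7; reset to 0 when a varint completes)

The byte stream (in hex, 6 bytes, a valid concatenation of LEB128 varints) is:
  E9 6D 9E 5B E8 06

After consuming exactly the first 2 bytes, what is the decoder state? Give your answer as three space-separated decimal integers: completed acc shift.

byte[0]=0xE9 cont=1 payload=0x69: acc |= 105<<0 -> completed=0 acc=105 shift=7
byte[1]=0x6D cont=0 payload=0x6D: varint #1 complete (value=14057); reset -> completed=1 acc=0 shift=0

Answer: 1 0 0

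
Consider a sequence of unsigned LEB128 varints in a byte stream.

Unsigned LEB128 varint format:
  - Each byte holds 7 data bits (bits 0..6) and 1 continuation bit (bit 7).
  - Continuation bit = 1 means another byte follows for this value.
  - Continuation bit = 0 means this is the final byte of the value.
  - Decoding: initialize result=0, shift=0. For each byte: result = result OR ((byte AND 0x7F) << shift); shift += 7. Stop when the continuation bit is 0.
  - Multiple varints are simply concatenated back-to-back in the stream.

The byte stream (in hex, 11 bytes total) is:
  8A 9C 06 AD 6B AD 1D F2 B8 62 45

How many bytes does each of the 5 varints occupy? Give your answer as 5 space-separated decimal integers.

Answer: 3 2 2 3 1

Derivation:
  byte[0]=0x8A cont=1 payload=0x0A=10: acc |= 10<<0 -> acc=10 shift=7
  byte[1]=0x9C cont=1 payload=0x1C=28: acc |= 28<<7 -> acc=3594 shift=14
  byte[2]=0x06 cont=0 payload=0x06=6: acc |= 6<<14 -> acc=101898 shift=21 [end]
Varint 1: bytes[0:3] = 8A 9C 06 -> value 101898 (3 byte(s))
  byte[3]=0xAD cont=1 payload=0x2D=45: acc |= 45<<0 -> acc=45 shift=7
  byte[4]=0x6B cont=0 payload=0x6B=107: acc |= 107<<7 -> acc=13741 shift=14 [end]
Varint 2: bytes[3:5] = AD 6B -> value 13741 (2 byte(s))
  byte[5]=0xAD cont=1 payload=0x2D=45: acc |= 45<<0 -> acc=45 shift=7
  byte[6]=0x1D cont=0 payload=0x1D=29: acc |= 29<<7 -> acc=3757 shift=14 [end]
Varint 3: bytes[5:7] = AD 1D -> value 3757 (2 byte(s))
  byte[7]=0xF2 cont=1 payload=0x72=114: acc |= 114<<0 -> acc=114 shift=7
  byte[8]=0xB8 cont=1 payload=0x38=56: acc |= 56<<7 -> acc=7282 shift=14
  byte[9]=0x62 cont=0 payload=0x62=98: acc |= 98<<14 -> acc=1612914 shift=21 [end]
Varint 4: bytes[7:10] = F2 B8 62 -> value 1612914 (3 byte(s))
  byte[10]=0x45 cont=0 payload=0x45=69: acc |= 69<<0 -> acc=69 shift=7 [end]
Varint 5: bytes[10:11] = 45 -> value 69 (1 byte(s))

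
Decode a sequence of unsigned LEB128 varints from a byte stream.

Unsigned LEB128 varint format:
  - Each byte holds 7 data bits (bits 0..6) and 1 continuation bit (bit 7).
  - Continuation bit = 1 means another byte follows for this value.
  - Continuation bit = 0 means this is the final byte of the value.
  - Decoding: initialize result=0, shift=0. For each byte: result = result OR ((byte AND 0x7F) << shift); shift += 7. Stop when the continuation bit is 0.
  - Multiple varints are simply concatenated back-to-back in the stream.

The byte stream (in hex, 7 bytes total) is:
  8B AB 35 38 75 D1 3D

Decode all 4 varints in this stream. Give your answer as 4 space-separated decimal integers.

  byte[0]=0x8B cont=1 payload=0x0B=11: acc |= 11<<0 -> acc=11 shift=7
  byte[1]=0xAB cont=1 payload=0x2B=43: acc |= 43<<7 -> acc=5515 shift=14
  byte[2]=0x35 cont=0 payload=0x35=53: acc |= 53<<14 -> acc=873867 shift=21 [end]
Varint 1: bytes[0:3] = 8B AB 35 -> value 873867 (3 byte(s))
  byte[3]=0x38 cont=0 payload=0x38=56: acc |= 56<<0 -> acc=56 shift=7 [end]
Varint 2: bytes[3:4] = 38 -> value 56 (1 byte(s))
  byte[4]=0x75 cont=0 payload=0x75=117: acc |= 117<<0 -> acc=117 shift=7 [end]
Varint 3: bytes[4:5] = 75 -> value 117 (1 byte(s))
  byte[5]=0xD1 cont=1 payload=0x51=81: acc |= 81<<0 -> acc=81 shift=7
  byte[6]=0x3D cont=0 payload=0x3D=61: acc |= 61<<7 -> acc=7889 shift=14 [end]
Varint 4: bytes[5:7] = D1 3D -> value 7889 (2 byte(s))

Answer: 873867 56 117 7889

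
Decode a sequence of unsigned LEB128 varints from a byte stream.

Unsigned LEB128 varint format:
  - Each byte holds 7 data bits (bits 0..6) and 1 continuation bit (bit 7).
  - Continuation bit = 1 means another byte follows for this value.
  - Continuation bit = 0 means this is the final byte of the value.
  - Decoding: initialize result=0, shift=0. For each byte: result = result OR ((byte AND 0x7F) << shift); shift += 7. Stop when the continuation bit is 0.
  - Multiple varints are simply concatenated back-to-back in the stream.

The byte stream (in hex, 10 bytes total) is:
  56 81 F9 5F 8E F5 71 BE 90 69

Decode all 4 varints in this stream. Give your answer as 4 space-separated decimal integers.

  byte[0]=0x56 cont=0 payload=0x56=86: acc |= 86<<0 -> acc=86 shift=7 [end]
Varint 1: bytes[0:1] = 56 -> value 86 (1 byte(s))
  byte[1]=0x81 cont=1 payload=0x01=1: acc |= 1<<0 -> acc=1 shift=7
  byte[2]=0xF9 cont=1 payload=0x79=121: acc |= 121<<7 -> acc=15489 shift=14
  byte[3]=0x5F cont=0 payload=0x5F=95: acc |= 95<<14 -> acc=1571969 shift=21 [end]
Varint 2: bytes[1:4] = 81 F9 5F -> value 1571969 (3 byte(s))
  byte[4]=0x8E cont=1 payload=0x0E=14: acc |= 14<<0 -> acc=14 shift=7
  byte[5]=0xF5 cont=1 payload=0x75=117: acc |= 117<<7 -> acc=14990 shift=14
  byte[6]=0x71 cont=0 payload=0x71=113: acc |= 113<<14 -> acc=1866382 shift=21 [end]
Varint 3: bytes[4:7] = 8E F5 71 -> value 1866382 (3 byte(s))
  byte[7]=0xBE cont=1 payload=0x3E=62: acc |= 62<<0 -> acc=62 shift=7
  byte[8]=0x90 cont=1 payload=0x10=16: acc |= 16<<7 -> acc=2110 shift=14
  byte[9]=0x69 cont=0 payload=0x69=105: acc |= 105<<14 -> acc=1722430 shift=21 [end]
Varint 4: bytes[7:10] = BE 90 69 -> value 1722430 (3 byte(s))

Answer: 86 1571969 1866382 1722430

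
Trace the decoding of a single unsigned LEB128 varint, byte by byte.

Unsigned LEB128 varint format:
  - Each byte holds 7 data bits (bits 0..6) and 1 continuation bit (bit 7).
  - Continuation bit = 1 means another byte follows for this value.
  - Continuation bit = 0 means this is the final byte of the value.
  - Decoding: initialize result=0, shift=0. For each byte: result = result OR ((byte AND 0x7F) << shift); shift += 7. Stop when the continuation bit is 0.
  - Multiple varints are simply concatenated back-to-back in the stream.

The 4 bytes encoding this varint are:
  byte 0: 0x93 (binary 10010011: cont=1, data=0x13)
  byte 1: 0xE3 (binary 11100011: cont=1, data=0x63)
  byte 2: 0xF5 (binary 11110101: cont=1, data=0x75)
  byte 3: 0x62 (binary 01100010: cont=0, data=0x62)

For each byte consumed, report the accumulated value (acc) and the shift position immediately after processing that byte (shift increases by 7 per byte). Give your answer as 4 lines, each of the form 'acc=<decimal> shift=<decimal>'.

Answer: acc=19 shift=7
acc=12691 shift=14
acc=1929619 shift=21
acc=207450515 shift=28

Derivation:
byte 0=0x93: payload=0x13=19, contrib = 19<<0 = 19; acc -> 19, shift -> 7
byte 1=0xE3: payload=0x63=99, contrib = 99<<7 = 12672; acc -> 12691, shift -> 14
byte 2=0xF5: payload=0x75=117, contrib = 117<<14 = 1916928; acc -> 1929619, shift -> 21
byte 3=0x62: payload=0x62=98, contrib = 98<<21 = 205520896; acc -> 207450515, shift -> 28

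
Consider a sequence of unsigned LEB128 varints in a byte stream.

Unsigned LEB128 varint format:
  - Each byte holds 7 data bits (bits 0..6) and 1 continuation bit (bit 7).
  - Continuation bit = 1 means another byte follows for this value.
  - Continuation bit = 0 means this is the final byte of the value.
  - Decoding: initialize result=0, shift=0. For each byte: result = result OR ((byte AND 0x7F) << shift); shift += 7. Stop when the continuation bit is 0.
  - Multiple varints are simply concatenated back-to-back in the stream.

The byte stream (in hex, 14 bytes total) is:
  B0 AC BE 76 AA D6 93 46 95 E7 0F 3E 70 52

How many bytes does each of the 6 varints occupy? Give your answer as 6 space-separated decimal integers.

Answer: 4 4 3 1 1 1

Derivation:
  byte[0]=0xB0 cont=1 payload=0x30=48: acc |= 48<<0 -> acc=48 shift=7
  byte[1]=0xAC cont=1 payload=0x2C=44: acc |= 44<<7 -> acc=5680 shift=14
  byte[2]=0xBE cont=1 payload=0x3E=62: acc |= 62<<14 -> acc=1021488 shift=21
  byte[3]=0x76 cont=0 payload=0x76=118: acc |= 118<<21 -> acc=248485424 shift=28 [end]
Varint 1: bytes[0:4] = B0 AC BE 76 -> value 248485424 (4 byte(s))
  byte[4]=0xAA cont=1 payload=0x2A=42: acc |= 42<<0 -> acc=42 shift=7
  byte[5]=0xD6 cont=1 payload=0x56=86: acc |= 86<<7 -> acc=11050 shift=14
  byte[6]=0x93 cont=1 payload=0x13=19: acc |= 19<<14 -> acc=322346 shift=21
  byte[7]=0x46 cont=0 payload=0x46=70: acc |= 70<<21 -> acc=147122986 shift=28 [end]
Varint 2: bytes[4:8] = AA D6 93 46 -> value 147122986 (4 byte(s))
  byte[8]=0x95 cont=1 payload=0x15=21: acc |= 21<<0 -> acc=21 shift=7
  byte[9]=0xE7 cont=1 payload=0x67=103: acc |= 103<<7 -> acc=13205 shift=14
  byte[10]=0x0F cont=0 payload=0x0F=15: acc |= 15<<14 -> acc=258965 shift=21 [end]
Varint 3: bytes[8:11] = 95 E7 0F -> value 258965 (3 byte(s))
  byte[11]=0x3E cont=0 payload=0x3E=62: acc |= 62<<0 -> acc=62 shift=7 [end]
Varint 4: bytes[11:12] = 3E -> value 62 (1 byte(s))
  byte[12]=0x70 cont=0 payload=0x70=112: acc |= 112<<0 -> acc=112 shift=7 [end]
Varint 5: bytes[12:13] = 70 -> value 112 (1 byte(s))
  byte[13]=0x52 cont=0 payload=0x52=82: acc |= 82<<0 -> acc=82 shift=7 [end]
Varint 6: bytes[13:14] = 52 -> value 82 (1 byte(s))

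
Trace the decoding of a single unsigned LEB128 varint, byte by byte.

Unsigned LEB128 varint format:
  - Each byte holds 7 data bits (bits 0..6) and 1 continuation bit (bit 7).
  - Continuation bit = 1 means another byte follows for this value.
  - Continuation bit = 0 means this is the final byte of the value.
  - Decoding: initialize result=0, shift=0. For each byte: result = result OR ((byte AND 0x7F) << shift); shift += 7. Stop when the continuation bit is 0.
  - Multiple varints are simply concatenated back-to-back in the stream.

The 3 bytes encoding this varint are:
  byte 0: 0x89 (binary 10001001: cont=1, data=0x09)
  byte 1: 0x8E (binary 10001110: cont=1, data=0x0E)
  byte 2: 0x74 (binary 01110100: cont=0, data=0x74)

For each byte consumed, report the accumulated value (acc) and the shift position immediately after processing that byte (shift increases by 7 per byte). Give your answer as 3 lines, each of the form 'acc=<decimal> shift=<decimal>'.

Answer: acc=9 shift=7
acc=1801 shift=14
acc=1902345 shift=21

Derivation:
byte 0=0x89: payload=0x09=9, contrib = 9<<0 = 9; acc -> 9, shift -> 7
byte 1=0x8E: payload=0x0E=14, contrib = 14<<7 = 1792; acc -> 1801, shift -> 14
byte 2=0x74: payload=0x74=116, contrib = 116<<14 = 1900544; acc -> 1902345, shift -> 21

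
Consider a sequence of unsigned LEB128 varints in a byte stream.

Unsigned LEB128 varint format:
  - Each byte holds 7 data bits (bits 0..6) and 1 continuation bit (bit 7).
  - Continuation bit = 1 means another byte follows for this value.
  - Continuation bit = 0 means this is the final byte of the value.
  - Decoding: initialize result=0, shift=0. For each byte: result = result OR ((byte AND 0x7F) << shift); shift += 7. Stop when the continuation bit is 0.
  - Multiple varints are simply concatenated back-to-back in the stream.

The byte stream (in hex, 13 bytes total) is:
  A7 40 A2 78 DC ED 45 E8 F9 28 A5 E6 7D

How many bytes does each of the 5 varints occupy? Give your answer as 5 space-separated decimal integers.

  byte[0]=0xA7 cont=1 payload=0x27=39: acc |= 39<<0 -> acc=39 shift=7
  byte[1]=0x40 cont=0 payload=0x40=64: acc |= 64<<7 -> acc=8231 shift=14 [end]
Varint 1: bytes[0:2] = A7 40 -> value 8231 (2 byte(s))
  byte[2]=0xA2 cont=1 payload=0x22=34: acc |= 34<<0 -> acc=34 shift=7
  byte[3]=0x78 cont=0 payload=0x78=120: acc |= 120<<7 -> acc=15394 shift=14 [end]
Varint 2: bytes[2:4] = A2 78 -> value 15394 (2 byte(s))
  byte[4]=0xDC cont=1 payload=0x5C=92: acc |= 92<<0 -> acc=92 shift=7
  byte[5]=0xED cont=1 payload=0x6D=109: acc |= 109<<7 -> acc=14044 shift=14
  byte[6]=0x45 cont=0 payload=0x45=69: acc |= 69<<14 -> acc=1144540 shift=21 [end]
Varint 3: bytes[4:7] = DC ED 45 -> value 1144540 (3 byte(s))
  byte[7]=0xE8 cont=1 payload=0x68=104: acc |= 104<<0 -> acc=104 shift=7
  byte[8]=0xF9 cont=1 payload=0x79=121: acc |= 121<<7 -> acc=15592 shift=14
  byte[9]=0x28 cont=0 payload=0x28=40: acc |= 40<<14 -> acc=670952 shift=21 [end]
Varint 4: bytes[7:10] = E8 F9 28 -> value 670952 (3 byte(s))
  byte[10]=0xA5 cont=1 payload=0x25=37: acc |= 37<<0 -> acc=37 shift=7
  byte[11]=0xE6 cont=1 payload=0x66=102: acc |= 102<<7 -> acc=13093 shift=14
  byte[12]=0x7D cont=0 payload=0x7D=125: acc |= 125<<14 -> acc=2061093 shift=21 [end]
Varint 5: bytes[10:13] = A5 E6 7D -> value 2061093 (3 byte(s))

Answer: 2 2 3 3 3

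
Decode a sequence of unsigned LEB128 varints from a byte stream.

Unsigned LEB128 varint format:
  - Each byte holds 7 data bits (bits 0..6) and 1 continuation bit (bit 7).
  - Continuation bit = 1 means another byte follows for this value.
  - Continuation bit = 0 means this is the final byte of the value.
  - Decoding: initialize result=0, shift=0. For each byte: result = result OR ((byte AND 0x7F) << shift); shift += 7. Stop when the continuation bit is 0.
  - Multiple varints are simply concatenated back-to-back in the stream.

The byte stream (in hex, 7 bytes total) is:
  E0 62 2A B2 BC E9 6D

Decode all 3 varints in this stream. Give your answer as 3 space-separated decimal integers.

Answer: 12640 42 230317618

Derivation:
  byte[0]=0xE0 cont=1 payload=0x60=96: acc |= 96<<0 -> acc=96 shift=7
  byte[1]=0x62 cont=0 payload=0x62=98: acc |= 98<<7 -> acc=12640 shift=14 [end]
Varint 1: bytes[0:2] = E0 62 -> value 12640 (2 byte(s))
  byte[2]=0x2A cont=0 payload=0x2A=42: acc |= 42<<0 -> acc=42 shift=7 [end]
Varint 2: bytes[2:3] = 2A -> value 42 (1 byte(s))
  byte[3]=0xB2 cont=1 payload=0x32=50: acc |= 50<<0 -> acc=50 shift=7
  byte[4]=0xBC cont=1 payload=0x3C=60: acc |= 60<<7 -> acc=7730 shift=14
  byte[5]=0xE9 cont=1 payload=0x69=105: acc |= 105<<14 -> acc=1728050 shift=21
  byte[6]=0x6D cont=0 payload=0x6D=109: acc |= 109<<21 -> acc=230317618 shift=28 [end]
Varint 3: bytes[3:7] = B2 BC E9 6D -> value 230317618 (4 byte(s))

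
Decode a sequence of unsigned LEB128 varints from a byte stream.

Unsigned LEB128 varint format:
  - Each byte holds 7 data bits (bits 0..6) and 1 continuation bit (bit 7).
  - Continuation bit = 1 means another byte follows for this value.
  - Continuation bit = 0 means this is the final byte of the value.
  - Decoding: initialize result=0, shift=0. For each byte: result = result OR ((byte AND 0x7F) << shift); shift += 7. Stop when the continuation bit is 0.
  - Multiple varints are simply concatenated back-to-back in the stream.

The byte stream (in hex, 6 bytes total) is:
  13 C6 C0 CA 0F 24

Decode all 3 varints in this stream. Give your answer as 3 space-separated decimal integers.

  byte[0]=0x13 cont=0 payload=0x13=19: acc |= 19<<0 -> acc=19 shift=7 [end]
Varint 1: bytes[0:1] = 13 -> value 19 (1 byte(s))
  byte[1]=0xC6 cont=1 payload=0x46=70: acc |= 70<<0 -> acc=70 shift=7
  byte[2]=0xC0 cont=1 payload=0x40=64: acc |= 64<<7 -> acc=8262 shift=14
  byte[3]=0xCA cont=1 payload=0x4A=74: acc |= 74<<14 -> acc=1220678 shift=21
  byte[4]=0x0F cont=0 payload=0x0F=15: acc |= 15<<21 -> acc=32677958 shift=28 [end]
Varint 2: bytes[1:5] = C6 C0 CA 0F -> value 32677958 (4 byte(s))
  byte[5]=0x24 cont=0 payload=0x24=36: acc |= 36<<0 -> acc=36 shift=7 [end]
Varint 3: bytes[5:6] = 24 -> value 36 (1 byte(s))

Answer: 19 32677958 36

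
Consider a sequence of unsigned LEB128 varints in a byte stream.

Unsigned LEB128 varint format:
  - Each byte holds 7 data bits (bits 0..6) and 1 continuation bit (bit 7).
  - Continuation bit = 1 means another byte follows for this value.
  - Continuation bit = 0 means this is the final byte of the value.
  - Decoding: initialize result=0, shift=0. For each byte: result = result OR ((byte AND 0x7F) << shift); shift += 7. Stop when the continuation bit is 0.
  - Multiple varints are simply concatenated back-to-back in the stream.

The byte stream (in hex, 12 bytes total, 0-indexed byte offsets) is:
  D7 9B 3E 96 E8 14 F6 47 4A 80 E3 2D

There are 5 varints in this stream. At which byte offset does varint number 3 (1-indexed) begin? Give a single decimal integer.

  byte[0]=0xD7 cont=1 payload=0x57=87: acc |= 87<<0 -> acc=87 shift=7
  byte[1]=0x9B cont=1 payload=0x1B=27: acc |= 27<<7 -> acc=3543 shift=14
  byte[2]=0x3E cont=0 payload=0x3E=62: acc |= 62<<14 -> acc=1019351 shift=21 [end]
Varint 1: bytes[0:3] = D7 9B 3E -> value 1019351 (3 byte(s))
  byte[3]=0x96 cont=1 payload=0x16=22: acc |= 22<<0 -> acc=22 shift=7
  byte[4]=0xE8 cont=1 payload=0x68=104: acc |= 104<<7 -> acc=13334 shift=14
  byte[5]=0x14 cont=0 payload=0x14=20: acc |= 20<<14 -> acc=341014 shift=21 [end]
Varint 2: bytes[3:6] = 96 E8 14 -> value 341014 (3 byte(s))
  byte[6]=0xF6 cont=1 payload=0x76=118: acc |= 118<<0 -> acc=118 shift=7
  byte[7]=0x47 cont=0 payload=0x47=71: acc |= 71<<7 -> acc=9206 shift=14 [end]
Varint 3: bytes[6:8] = F6 47 -> value 9206 (2 byte(s))
  byte[8]=0x4A cont=0 payload=0x4A=74: acc |= 74<<0 -> acc=74 shift=7 [end]
Varint 4: bytes[8:9] = 4A -> value 74 (1 byte(s))
  byte[9]=0x80 cont=1 payload=0x00=0: acc |= 0<<0 -> acc=0 shift=7
  byte[10]=0xE3 cont=1 payload=0x63=99: acc |= 99<<7 -> acc=12672 shift=14
  byte[11]=0x2D cont=0 payload=0x2D=45: acc |= 45<<14 -> acc=749952 shift=21 [end]
Varint 5: bytes[9:12] = 80 E3 2D -> value 749952 (3 byte(s))

Answer: 6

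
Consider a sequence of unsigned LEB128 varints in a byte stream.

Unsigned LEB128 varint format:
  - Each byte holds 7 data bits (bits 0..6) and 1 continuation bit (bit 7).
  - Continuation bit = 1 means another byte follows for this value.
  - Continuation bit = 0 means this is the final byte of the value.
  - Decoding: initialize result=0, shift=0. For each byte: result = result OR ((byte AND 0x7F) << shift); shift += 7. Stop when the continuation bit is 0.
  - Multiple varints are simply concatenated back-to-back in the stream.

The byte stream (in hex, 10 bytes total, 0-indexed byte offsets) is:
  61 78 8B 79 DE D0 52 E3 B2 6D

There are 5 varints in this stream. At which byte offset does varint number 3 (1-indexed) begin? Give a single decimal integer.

  byte[0]=0x61 cont=0 payload=0x61=97: acc |= 97<<0 -> acc=97 shift=7 [end]
Varint 1: bytes[0:1] = 61 -> value 97 (1 byte(s))
  byte[1]=0x78 cont=0 payload=0x78=120: acc |= 120<<0 -> acc=120 shift=7 [end]
Varint 2: bytes[1:2] = 78 -> value 120 (1 byte(s))
  byte[2]=0x8B cont=1 payload=0x0B=11: acc |= 11<<0 -> acc=11 shift=7
  byte[3]=0x79 cont=0 payload=0x79=121: acc |= 121<<7 -> acc=15499 shift=14 [end]
Varint 3: bytes[2:4] = 8B 79 -> value 15499 (2 byte(s))
  byte[4]=0xDE cont=1 payload=0x5E=94: acc |= 94<<0 -> acc=94 shift=7
  byte[5]=0xD0 cont=1 payload=0x50=80: acc |= 80<<7 -> acc=10334 shift=14
  byte[6]=0x52 cont=0 payload=0x52=82: acc |= 82<<14 -> acc=1353822 shift=21 [end]
Varint 4: bytes[4:7] = DE D0 52 -> value 1353822 (3 byte(s))
  byte[7]=0xE3 cont=1 payload=0x63=99: acc |= 99<<0 -> acc=99 shift=7
  byte[8]=0xB2 cont=1 payload=0x32=50: acc |= 50<<7 -> acc=6499 shift=14
  byte[9]=0x6D cont=0 payload=0x6D=109: acc |= 109<<14 -> acc=1792355 shift=21 [end]
Varint 5: bytes[7:10] = E3 B2 6D -> value 1792355 (3 byte(s))

Answer: 2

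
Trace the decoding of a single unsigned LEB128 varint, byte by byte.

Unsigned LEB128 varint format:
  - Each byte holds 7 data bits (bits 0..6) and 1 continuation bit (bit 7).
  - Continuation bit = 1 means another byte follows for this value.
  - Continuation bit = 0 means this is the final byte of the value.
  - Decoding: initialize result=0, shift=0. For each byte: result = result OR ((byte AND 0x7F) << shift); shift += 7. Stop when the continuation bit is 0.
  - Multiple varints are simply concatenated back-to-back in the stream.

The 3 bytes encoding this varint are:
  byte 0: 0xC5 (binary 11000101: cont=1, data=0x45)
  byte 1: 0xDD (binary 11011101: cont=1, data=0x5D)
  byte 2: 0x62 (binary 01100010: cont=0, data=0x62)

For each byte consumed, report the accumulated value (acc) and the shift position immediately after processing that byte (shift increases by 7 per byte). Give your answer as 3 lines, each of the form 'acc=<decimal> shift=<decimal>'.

Answer: acc=69 shift=7
acc=11973 shift=14
acc=1617605 shift=21

Derivation:
byte 0=0xC5: payload=0x45=69, contrib = 69<<0 = 69; acc -> 69, shift -> 7
byte 1=0xDD: payload=0x5D=93, contrib = 93<<7 = 11904; acc -> 11973, shift -> 14
byte 2=0x62: payload=0x62=98, contrib = 98<<14 = 1605632; acc -> 1617605, shift -> 21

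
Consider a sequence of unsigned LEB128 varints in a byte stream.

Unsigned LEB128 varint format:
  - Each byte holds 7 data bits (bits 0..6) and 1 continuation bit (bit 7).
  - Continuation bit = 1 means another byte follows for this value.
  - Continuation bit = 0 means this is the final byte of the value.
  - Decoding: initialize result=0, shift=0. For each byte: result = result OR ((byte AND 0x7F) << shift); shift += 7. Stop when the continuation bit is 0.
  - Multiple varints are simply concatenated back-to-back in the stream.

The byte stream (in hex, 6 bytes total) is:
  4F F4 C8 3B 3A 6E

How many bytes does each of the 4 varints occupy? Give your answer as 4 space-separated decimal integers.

Answer: 1 3 1 1

Derivation:
  byte[0]=0x4F cont=0 payload=0x4F=79: acc |= 79<<0 -> acc=79 shift=7 [end]
Varint 1: bytes[0:1] = 4F -> value 79 (1 byte(s))
  byte[1]=0xF4 cont=1 payload=0x74=116: acc |= 116<<0 -> acc=116 shift=7
  byte[2]=0xC8 cont=1 payload=0x48=72: acc |= 72<<7 -> acc=9332 shift=14
  byte[3]=0x3B cont=0 payload=0x3B=59: acc |= 59<<14 -> acc=975988 shift=21 [end]
Varint 2: bytes[1:4] = F4 C8 3B -> value 975988 (3 byte(s))
  byte[4]=0x3A cont=0 payload=0x3A=58: acc |= 58<<0 -> acc=58 shift=7 [end]
Varint 3: bytes[4:5] = 3A -> value 58 (1 byte(s))
  byte[5]=0x6E cont=0 payload=0x6E=110: acc |= 110<<0 -> acc=110 shift=7 [end]
Varint 4: bytes[5:6] = 6E -> value 110 (1 byte(s))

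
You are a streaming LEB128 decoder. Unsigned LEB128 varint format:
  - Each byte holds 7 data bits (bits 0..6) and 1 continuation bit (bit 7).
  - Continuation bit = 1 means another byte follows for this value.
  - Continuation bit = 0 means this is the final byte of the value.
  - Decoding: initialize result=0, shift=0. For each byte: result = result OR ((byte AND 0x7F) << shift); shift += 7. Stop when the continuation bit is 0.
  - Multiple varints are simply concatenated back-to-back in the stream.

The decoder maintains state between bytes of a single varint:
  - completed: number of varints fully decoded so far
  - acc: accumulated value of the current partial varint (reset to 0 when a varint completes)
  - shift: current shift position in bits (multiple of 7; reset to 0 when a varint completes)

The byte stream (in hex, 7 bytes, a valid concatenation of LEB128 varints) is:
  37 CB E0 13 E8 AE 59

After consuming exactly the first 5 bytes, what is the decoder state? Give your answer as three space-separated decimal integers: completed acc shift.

byte[0]=0x37 cont=0 payload=0x37: varint #1 complete (value=55); reset -> completed=1 acc=0 shift=0
byte[1]=0xCB cont=1 payload=0x4B: acc |= 75<<0 -> completed=1 acc=75 shift=7
byte[2]=0xE0 cont=1 payload=0x60: acc |= 96<<7 -> completed=1 acc=12363 shift=14
byte[3]=0x13 cont=0 payload=0x13: varint #2 complete (value=323659); reset -> completed=2 acc=0 shift=0
byte[4]=0xE8 cont=1 payload=0x68: acc |= 104<<0 -> completed=2 acc=104 shift=7

Answer: 2 104 7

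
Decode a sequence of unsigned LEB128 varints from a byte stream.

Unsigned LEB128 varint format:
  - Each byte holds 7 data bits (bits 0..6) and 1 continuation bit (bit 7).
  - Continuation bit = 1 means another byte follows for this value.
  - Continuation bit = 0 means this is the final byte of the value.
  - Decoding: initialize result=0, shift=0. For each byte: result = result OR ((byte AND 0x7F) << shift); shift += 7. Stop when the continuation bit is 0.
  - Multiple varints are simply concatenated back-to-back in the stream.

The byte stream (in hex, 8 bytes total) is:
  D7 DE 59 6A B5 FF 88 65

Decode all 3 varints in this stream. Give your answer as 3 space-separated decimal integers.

Answer: 1470295 106 211959733

Derivation:
  byte[0]=0xD7 cont=1 payload=0x57=87: acc |= 87<<0 -> acc=87 shift=7
  byte[1]=0xDE cont=1 payload=0x5E=94: acc |= 94<<7 -> acc=12119 shift=14
  byte[2]=0x59 cont=0 payload=0x59=89: acc |= 89<<14 -> acc=1470295 shift=21 [end]
Varint 1: bytes[0:3] = D7 DE 59 -> value 1470295 (3 byte(s))
  byte[3]=0x6A cont=0 payload=0x6A=106: acc |= 106<<0 -> acc=106 shift=7 [end]
Varint 2: bytes[3:4] = 6A -> value 106 (1 byte(s))
  byte[4]=0xB5 cont=1 payload=0x35=53: acc |= 53<<0 -> acc=53 shift=7
  byte[5]=0xFF cont=1 payload=0x7F=127: acc |= 127<<7 -> acc=16309 shift=14
  byte[6]=0x88 cont=1 payload=0x08=8: acc |= 8<<14 -> acc=147381 shift=21
  byte[7]=0x65 cont=0 payload=0x65=101: acc |= 101<<21 -> acc=211959733 shift=28 [end]
Varint 3: bytes[4:8] = B5 FF 88 65 -> value 211959733 (4 byte(s))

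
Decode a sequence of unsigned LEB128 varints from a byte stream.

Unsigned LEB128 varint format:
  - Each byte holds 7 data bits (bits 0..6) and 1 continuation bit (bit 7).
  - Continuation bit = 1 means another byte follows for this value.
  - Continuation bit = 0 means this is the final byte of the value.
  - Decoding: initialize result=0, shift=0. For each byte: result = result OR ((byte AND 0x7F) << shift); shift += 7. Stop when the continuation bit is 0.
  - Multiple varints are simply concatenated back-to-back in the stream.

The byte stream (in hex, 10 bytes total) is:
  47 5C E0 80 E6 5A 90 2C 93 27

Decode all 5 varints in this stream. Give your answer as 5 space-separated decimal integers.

Answer: 71 92 190414944 5648 5011

Derivation:
  byte[0]=0x47 cont=0 payload=0x47=71: acc |= 71<<0 -> acc=71 shift=7 [end]
Varint 1: bytes[0:1] = 47 -> value 71 (1 byte(s))
  byte[1]=0x5C cont=0 payload=0x5C=92: acc |= 92<<0 -> acc=92 shift=7 [end]
Varint 2: bytes[1:2] = 5C -> value 92 (1 byte(s))
  byte[2]=0xE0 cont=1 payload=0x60=96: acc |= 96<<0 -> acc=96 shift=7
  byte[3]=0x80 cont=1 payload=0x00=0: acc |= 0<<7 -> acc=96 shift=14
  byte[4]=0xE6 cont=1 payload=0x66=102: acc |= 102<<14 -> acc=1671264 shift=21
  byte[5]=0x5A cont=0 payload=0x5A=90: acc |= 90<<21 -> acc=190414944 shift=28 [end]
Varint 3: bytes[2:6] = E0 80 E6 5A -> value 190414944 (4 byte(s))
  byte[6]=0x90 cont=1 payload=0x10=16: acc |= 16<<0 -> acc=16 shift=7
  byte[7]=0x2C cont=0 payload=0x2C=44: acc |= 44<<7 -> acc=5648 shift=14 [end]
Varint 4: bytes[6:8] = 90 2C -> value 5648 (2 byte(s))
  byte[8]=0x93 cont=1 payload=0x13=19: acc |= 19<<0 -> acc=19 shift=7
  byte[9]=0x27 cont=0 payload=0x27=39: acc |= 39<<7 -> acc=5011 shift=14 [end]
Varint 5: bytes[8:10] = 93 27 -> value 5011 (2 byte(s))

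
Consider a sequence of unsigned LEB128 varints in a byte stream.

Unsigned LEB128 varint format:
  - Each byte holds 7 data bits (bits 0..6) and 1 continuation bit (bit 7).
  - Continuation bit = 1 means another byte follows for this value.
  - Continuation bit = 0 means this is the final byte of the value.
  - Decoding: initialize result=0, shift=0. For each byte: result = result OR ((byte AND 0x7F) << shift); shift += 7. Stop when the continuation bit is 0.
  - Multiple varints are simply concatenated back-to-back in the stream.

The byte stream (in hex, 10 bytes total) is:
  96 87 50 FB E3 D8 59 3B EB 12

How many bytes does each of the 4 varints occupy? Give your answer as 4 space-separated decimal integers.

Answer: 3 4 1 2

Derivation:
  byte[0]=0x96 cont=1 payload=0x16=22: acc |= 22<<0 -> acc=22 shift=7
  byte[1]=0x87 cont=1 payload=0x07=7: acc |= 7<<7 -> acc=918 shift=14
  byte[2]=0x50 cont=0 payload=0x50=80: acc |= 80<<14 -> acc=1311638 shift=21 [end]
Varint 1: bytes[0:3] = 96 87 50 -> value 1311638 (3 byte(s))
  byte[3]=0xFB cont=1 payload=0x7B=123: acc |= 123<<0 -> acc=123 shift=7
  byte[4]=0xE3 cont=1 payload=0x63=99: acc |= 99<<7 -> acc=12795 shift=14
  byte[5]=0xD8 cont=1 payload=0x58=88: acc |= 88<<14 -> acc=1454587 shift=21
  byte[6]=0x59 cont=0 payload=0x59=89: acc |= 89<<21 -> acc=188101115 shift=28 [end]
Varint 2: bytes[3:7] = FB E3 D8 59 -> value 188101115 (4 byte(s))
  byte[7]=0x3B cont=0 payload=0x3B=59: acc |= 59<<0 -> acc=59 shift=7 [end]
Varint 3: bytes[7:8] = 3B -> value 59 (1 byte(s))
  byte[8]=0xEB cont=1 payload=0x6B=107: acc |= 107<<0 -> acc=107 shift=7
  byte[9]=0x12 cont=0 payload=0x12=18: acc |= 18<<7 -> acc=2411 shift=14 [end]
Varint 4: bytes[8:10] = EB 12 -> value 2411 (2 byte(s))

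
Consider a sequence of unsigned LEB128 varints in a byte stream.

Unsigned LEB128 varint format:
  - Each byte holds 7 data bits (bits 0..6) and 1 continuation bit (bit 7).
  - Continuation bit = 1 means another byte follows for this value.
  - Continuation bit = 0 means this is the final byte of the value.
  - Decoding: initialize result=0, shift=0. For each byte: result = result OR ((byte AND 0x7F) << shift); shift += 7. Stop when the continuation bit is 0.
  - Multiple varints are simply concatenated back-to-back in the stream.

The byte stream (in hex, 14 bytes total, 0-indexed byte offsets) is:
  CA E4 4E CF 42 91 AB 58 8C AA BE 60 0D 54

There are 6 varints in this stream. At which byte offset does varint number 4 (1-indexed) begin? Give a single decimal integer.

Answer: 8

Derivation:
  byte[0]=0xCA cont=1 payload=0x4A=74: acc |= 74<<0 -> acc=74 shift=7
  byte[1]=0xE4 cont=1 payload=0x64=100: acc |= 100<<7 -> acc=12874 shift=14
  byte[2]=0x4E cont=0 payload=0x4E=78: acc |= 78<<14 -> acc=1290826 shift=21 [end]
Varint 1: bytes[0:3] = CA E4 4E -> value 1290826 (3 byte(s))
  byte[3]=0xCF cont=1 payload=0x4F=79: acc |= 79<<0 -> acc=79 shift=7
  byte[4]=0x42 cont=0 payload=0x42=66: acc |= 66<<7 -> acc=8527 shift=14 [end]
Varint 2: bytes[3:5] = CF 42 -> value 8527 (2 byte(s))
  byte[5]=0x91 cont=1 payload=0x11=17: acc |= 17<<0 -> acc=17 shift=7
  byte[6]=0xAB cont=1 payload=0x2B=43: acc |= 43<<7 -> acc=5521 shift=14
  byte[7]=0x58 cont=0 payload=0x58=88: acc |= 88<<14 -> acc=1447313 shift=21 [end]
Varint 3: bytes[5:8] = 91 AB 58 -> value 1447313 (3 byte(s))
  byte[8]=0x8C cont=1 payload=0x0C=12: acc |= 12<<0 -> acc=12 shift=7
  byte[9]=0xAA cont=1 payload=0x2A=42: acc |= 42<<7 -> acc=5388 shift=14
  byte[10]=0xBE cont=1 payload=0x3E=62: acc |= 62<<14 -> acc=1021196 shift=21
  byte[11]=0x60 cont=0 payload=0x60=96: acc |= 96<<21 -> acc=202347788 shift=28 [end]
Varint 4: bytes[8:12] = 8C AA BE 60 -> value 202347788 (4 byte(s))
  byte[12]=0x0D cont=0 payload=0x0D=13: acc |= 13<<0 -> acc=13 shift=7 [end]
Varint 5: bytes[12:13] = 0D -> value 13 (1 byte(s))
  byte[13]=0x54 cont=0 payload=0x54=84: acc |= 84<<0 -> acc=84 shift=7 [end]
Varint 6: bytes[13:14] = 54 -> value 84 (1 byte(s))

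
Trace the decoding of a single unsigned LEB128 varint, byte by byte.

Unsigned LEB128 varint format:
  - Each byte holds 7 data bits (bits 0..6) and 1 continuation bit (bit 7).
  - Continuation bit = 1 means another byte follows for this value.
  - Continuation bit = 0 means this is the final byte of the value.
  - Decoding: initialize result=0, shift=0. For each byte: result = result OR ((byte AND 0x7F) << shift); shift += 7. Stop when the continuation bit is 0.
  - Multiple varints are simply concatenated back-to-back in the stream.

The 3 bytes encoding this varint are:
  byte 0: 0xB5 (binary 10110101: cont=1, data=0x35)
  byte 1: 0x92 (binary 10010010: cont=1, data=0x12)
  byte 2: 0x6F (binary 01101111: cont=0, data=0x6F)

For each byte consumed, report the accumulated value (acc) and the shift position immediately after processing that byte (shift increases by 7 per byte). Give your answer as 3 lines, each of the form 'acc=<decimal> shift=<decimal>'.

byte 0=0xB5: payload=0x35=53, contrib = 53<<0 = 53; acc -> 53, shift -> 7
byte 1=0x92: payload=0x12=18, contrib = 18<<7 = 2304; acc -> 2357, shift -> 14
byte 2=0x6F: payload=0x6F=111, contrib = 111<<14 = 1818624; acc -> 1820981, shift -> 21

Answer: acc=53 shift=7
acc=2357 shift=14
acc=1820981 shift=21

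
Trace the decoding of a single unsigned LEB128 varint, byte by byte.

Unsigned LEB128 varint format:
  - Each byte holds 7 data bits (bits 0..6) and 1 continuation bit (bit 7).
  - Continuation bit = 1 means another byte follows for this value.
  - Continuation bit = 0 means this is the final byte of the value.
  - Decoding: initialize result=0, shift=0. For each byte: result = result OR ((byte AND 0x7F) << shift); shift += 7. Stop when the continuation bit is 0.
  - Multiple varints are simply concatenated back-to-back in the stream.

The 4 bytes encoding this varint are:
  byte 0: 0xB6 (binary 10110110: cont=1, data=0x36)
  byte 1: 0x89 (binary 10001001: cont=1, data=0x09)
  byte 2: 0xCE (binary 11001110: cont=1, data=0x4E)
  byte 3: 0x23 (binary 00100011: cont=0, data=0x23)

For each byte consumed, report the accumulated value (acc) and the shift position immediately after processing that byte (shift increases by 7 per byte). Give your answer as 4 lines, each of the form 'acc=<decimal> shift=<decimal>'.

byte 0=0xB6: payload=0x36=54, contrib = 54<<0 = 54; acc -> 54, shift -> 7
byte 1=0x89: payload=0x09=9, contrib = 9<<7 = 1152; acc -> 1206, shift -> 14
byte 2=0xCE: payload=0x4E=78, contrib = 78<<14 = 1277952; acc -> 1279158, shift -> 21
byte 3=0x23: payload=0x23=35, contrib = 35<<21 = 73400320; acc -> 74679478, shift -> 28

Answer: acc=54 shift=7
acc=1206 shift=14
acc=1279158 shift=21
acc=74679478 shift=28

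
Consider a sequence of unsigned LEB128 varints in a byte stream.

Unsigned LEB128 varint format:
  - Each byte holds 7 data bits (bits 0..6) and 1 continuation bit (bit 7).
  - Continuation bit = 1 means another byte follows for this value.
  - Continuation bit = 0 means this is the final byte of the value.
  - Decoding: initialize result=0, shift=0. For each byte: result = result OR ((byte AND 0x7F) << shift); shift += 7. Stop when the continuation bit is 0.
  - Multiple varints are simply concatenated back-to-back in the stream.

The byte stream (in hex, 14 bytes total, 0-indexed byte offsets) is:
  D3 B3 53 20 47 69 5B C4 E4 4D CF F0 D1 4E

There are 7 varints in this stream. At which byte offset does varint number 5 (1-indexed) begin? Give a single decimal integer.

Answer: 6

Derivation:
  byte[0]=0xD3 cont=1 payload=0x53=83: acc |= 83<<0 -> acc=83 shift=7
  byte[1]=0xB3 cont=1 payload=0x33=51: acc |= 51<<7 -> acc=6611 shift=14
  byte[2]=0x53 cont=0 payload=0x53=83: acc |= 83<<14 -> acc=1366483 shift=21 [end]
Varint 1: bytes[0:3] = D3 B3 53 -> value 1366483 (3 byte(s))
  byte[3]=0x20 cont=0 payload=0x20=32: acc |= 32<<0 -> acc=32 shift=7 [end]
Varint 2: bytes[3:4] = 20 -> value 32 (1 byte(s))
  byte[4]=0x47 cont=0 payload=0x47=71: acc |= 71<<0 -> acc=71 shift=7 [end]
Varint 3: bytes[4:5] = 47 -> value 71 (1 byte(s))
  byte[5]=0x69 cont=0 payload=0x69=105: acc |= 105<<0 -> acc=105 shift=7 [end]
Varint 4: bytes[5:6] = 69 -> value 105 (1 byte(s))
  byte[6]=0x5B cont=0 payload=0x5B=91: acc |= 91<<0 -> acc=91 shift=7 [end]
Varint 5: bytes[6:7] = 5B -> value 91 (1 byte(s))
  byte[7]=0xC4 cont=1 payload=0x44=68: acc |= 68<<0 -> acc=68 shift=7
  byte[8]=0xE4 cont=1 payload=0x64=100: acc |= 100<<7 -> acc=12868 shift=14
  byte[9]=0x4D cont=0 payload=0x4D=77: acc |= 77<<14 -> acc=1274436 shift=21 [end]
Varint 6: bytes[7:10] = C4 E4 4D -> value 1274436 (3 byte(s))
  byte[10]=0xCF cont=1 payload=0x4F=79: acc |= 79<<0 -> acc=79 shift=7
  byte[11]=0xF0 cont=1 payload=0x70=112: acc |= 112<<7 -> acc=14415 shift=14
  byte[12]=0xD1 cont=1 payload=0x51=81: acc |= 81<<14 -> acc=1341519 shift=21
  byte[13]=0x4E cont=0 payload=0x4E=78: acc |= 78<<21 -> acc=164919375 shift=28 [end]
Varint 7: bytes[10:14] = CF F0 D1 4E -> value 164919375 (4 byte(s))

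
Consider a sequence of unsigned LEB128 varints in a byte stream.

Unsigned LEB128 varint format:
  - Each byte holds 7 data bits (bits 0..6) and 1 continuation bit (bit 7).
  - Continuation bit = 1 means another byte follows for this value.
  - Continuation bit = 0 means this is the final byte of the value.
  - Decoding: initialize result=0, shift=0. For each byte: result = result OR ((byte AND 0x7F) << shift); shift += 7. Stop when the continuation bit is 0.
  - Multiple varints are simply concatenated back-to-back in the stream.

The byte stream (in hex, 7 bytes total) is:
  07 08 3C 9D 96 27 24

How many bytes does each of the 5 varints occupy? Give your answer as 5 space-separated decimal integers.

Answer: 1 1 1 3 1

Derivation:
  byte[0]=0x07 cont=0 payload=0x07=7: acc |= 7<<0 -> acc=7 shift=7 [end]
Varint 1: bytes[0:1] = 07 -> value 7 (1 byte(s))
  byte[1]=0x08 cont=0 payload=0x08=8: acc |= 8<<0 -> acc=8 shift=7 [end]
Varint 2: bytes[1:2] = 08 -> value 8 (1 byte(s))
  byte[2]=0x3C cont=0 payload=0x3C=60: acc |= 60<<0 -> acc=60 shift=7 [end]
Varint 3: bytes[2:3] = 3C -> value 60 (1 byte(s))
  byte[3]=0x9D cont=1 payload=0x1D=29: acc |= 29<<0 -> acc=29 shift=7
  byte[4]=0x96 cont=1 payload=0x16=22: acc |= 22<<7 -> acc=2845 shift=14
  byte[5]=0x27 cont=0 payload=0x27=39: acc |= 39<<14 -> acc=641821 shift=21 [end]
Varint 4: bytes[3:6] = 9D 96 27 -> value 641821 (3 byte(s))
  byte[6]=0x24 cont=0 payload=0x24=36: acc |= 36<<0 -> acc=36 shift=7 [end]
Varint 5: bytes[6:7] = 24 -> value 36 (1 byte(s))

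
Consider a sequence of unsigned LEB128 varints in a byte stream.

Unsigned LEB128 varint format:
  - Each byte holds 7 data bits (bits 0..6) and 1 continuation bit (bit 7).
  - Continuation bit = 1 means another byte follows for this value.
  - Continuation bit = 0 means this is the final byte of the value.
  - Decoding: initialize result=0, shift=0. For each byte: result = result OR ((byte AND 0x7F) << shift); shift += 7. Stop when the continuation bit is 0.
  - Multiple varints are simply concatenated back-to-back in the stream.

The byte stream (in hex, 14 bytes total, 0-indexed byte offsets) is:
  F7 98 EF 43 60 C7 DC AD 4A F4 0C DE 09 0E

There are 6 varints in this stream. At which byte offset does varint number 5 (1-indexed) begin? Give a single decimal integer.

  byte[0]=0xF7 cont=1 payload=0x77=119: acc |= 119<<0 -> acc=119 shift=7
  byte[1]=0x98 cont=1 payload=0x18=24: acc |= 24<<7 -> acc=3191 shift=14
  byte[2]=0xEF cont=1 payload=0x6F=111: acc |= 111<<14 -> acc=1821815 shift=21
  byte[3]=0x43 cont=0 payload=0x43=67: acc |= 67<<21 -> acc=142330999 shift=28 [end]
Varint 1: bytes[0:4] = F7 98 EF 43 -> value 142330999 (4 byte(s))
  byte[4]=0x60 cont=0 payload=0x60=96: acc |= 96<<0 -> acc=96 shift=7 [end]
Varint 2: bytes[4:5] = 60 -> value 96 (1 byte(s))
  byte[5]=0xC7 cont=1 payload=0x47=71: acc |= 71<<0 -> acc=71 shift=7
  byte[6]=0xDC cont=1 payload=0x5C=92: acc |= 92<<7 -> acc=11847 shift=14
  byte[7]=0xAD cont=1 payload=0x2D=45: acc |= 45<<14 -> acc=749127 shift=21
  byte[8]=0x4A cont=0 payload=0x4A=74: acc |= 74<<21 -> acc=155938375 shift=28 [end]
Varint 3: bytes[5:9] = C7 DC AD 4A -> value 155938375 (4 byte(s))
  byte[9]=0xF4 cont=1 payload=0x74=116: acc |= 116<<0 -> acc=116 shift=7
  byte[10]=0x0C cont=0 payload=0x0C=12: acc |= 12<<7 -> acc=1652 shift=14 [end]
Varint 4: bytes[9:11] = F4 0C -> value 1652 (2 byte(s))
  byte[11]=0xDE cont=1 payload=0x5E=94: acc |= 94<<0 -> acc=94 shift=7
  byte[12]=0x09 cont=0 payload=0x09=9: acc |= 9<<7 -> acc=1246 shift=14 [end]
Varint 5: bytes[11:13] = DE 09 -> value 1246 (2 byte(s))
  byte[13]=0x0E cont=0 payload=0x0E=14: acc |= 14<<0 -> acc=14 shift=7 [end]
Varint 6: bytes[13:14] = 0E -> value 14 (1 byte(s))

Answer: 11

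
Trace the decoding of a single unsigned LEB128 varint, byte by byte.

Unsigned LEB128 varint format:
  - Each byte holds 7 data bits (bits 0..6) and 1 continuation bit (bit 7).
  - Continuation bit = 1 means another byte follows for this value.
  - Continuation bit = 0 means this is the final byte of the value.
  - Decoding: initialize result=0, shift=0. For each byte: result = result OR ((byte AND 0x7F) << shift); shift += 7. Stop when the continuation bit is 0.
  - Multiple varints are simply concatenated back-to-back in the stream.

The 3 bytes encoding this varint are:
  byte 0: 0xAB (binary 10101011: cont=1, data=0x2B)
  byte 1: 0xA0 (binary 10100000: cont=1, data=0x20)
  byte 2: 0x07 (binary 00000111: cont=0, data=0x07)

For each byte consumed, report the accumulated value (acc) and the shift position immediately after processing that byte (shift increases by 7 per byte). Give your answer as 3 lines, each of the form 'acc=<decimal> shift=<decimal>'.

byte 0=0xAB: payload=0x2B=43, contrib = 43<<0 = 43; acc -> 43, shift -> 7
byte 1=0xA0: payload=0x20=32, contrib = 32<<7 = 4096; acc -> 4139, shift -> 14
byte 2=0x07: payload=0x07=7, contrib = 7<<14 = 114688; acc -> 118827, shift -> 21

Answer: acc=43 shift=7
acc=4139 shift=14
acc=118827 shift=21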